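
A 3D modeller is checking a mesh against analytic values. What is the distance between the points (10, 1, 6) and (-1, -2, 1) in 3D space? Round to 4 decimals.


3D distance between two points
P1 = (10, 1, 6), P2 = (-1, -2, 1)
Formula: d = sqrt((x2-x1)^2 + (y2-y1)^2 + (z2-z1)^2)
dx = -1 - 10 = -11
dy = -2 - 1 = -3
dz = 1 - 6 = -5
dx^2 + dy^2 + dz^2 = 121 + 9 + 25 = 155
d = sqrt(155)
d = 12.4499
12.4499 units


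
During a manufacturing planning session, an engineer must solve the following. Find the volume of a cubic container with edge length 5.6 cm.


Shape: cube
Side s = 5.6 cm
Formula: V = s^3
V = 5.6 * 5.6 * 5.6
V = 31.36 * 5.6
V = 175.616
175.616 cm^3


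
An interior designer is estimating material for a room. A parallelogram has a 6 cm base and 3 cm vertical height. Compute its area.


Shape: parallelogram
Base b = 6 cm, Height h = 3 cm
Formula: A = b * h
A = 6 * 3
A = 18
18 cm^2


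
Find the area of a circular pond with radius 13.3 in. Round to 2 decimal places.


Shape: circle
Radius r = 13.3 in
Formula: A = pi * r^2
r^2 = 13.3^2 = 176.89
A = pi * 176.89
A = 555.72
555.72 in^2


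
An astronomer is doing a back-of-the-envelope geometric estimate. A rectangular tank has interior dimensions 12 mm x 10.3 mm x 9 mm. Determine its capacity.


Shape: rectangular prism
l = 12 mm, w = 10.3 mm, h = 9 mm
Formula: V = l * w * h
V = 12 * 10.3 * 9
V = 123.6 * 9
V = 1112.4
1112.4 mm^3


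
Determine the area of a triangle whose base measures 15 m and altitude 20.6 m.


Shape: triangle
Base b = 15 m, Height h = 20.6 m
Formula: A = (1/2) * b * h
A = 0.5 * 15 * 20.6
A = 0.5 * 309
A = 154.5
154.5 m^2


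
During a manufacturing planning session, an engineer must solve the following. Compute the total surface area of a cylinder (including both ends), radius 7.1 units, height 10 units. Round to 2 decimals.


Shape: closed cylinder
Radius r = 7.1 units, Height h = 10 units
Formula: SA = 2*pi*r^2 + 2*pi*r*h = 2*pi*r*(r + h)
r + h = 17.1
2 * r * (r + h) = 2 * 7.1 * 17.1 = 242.82
SA = 242.82 * pi
SA = 762.84
762.84 units^2


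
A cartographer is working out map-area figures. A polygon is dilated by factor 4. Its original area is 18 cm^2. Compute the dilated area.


Linear scale factor k = 4
Original area = 18 cm^2
Rule: under a linear scaling by k, areas scale by k^2.
k^2 = 4^2 = 16
New area = 18 * 16
New area = 288
288 cm^2


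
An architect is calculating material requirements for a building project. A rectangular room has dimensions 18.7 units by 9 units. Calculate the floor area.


Shape: rectangle
Length l = 18.7 units, Width w = 9 units
Formula: A = l * w
A = 18.7 * 9
A = 168.3
168.3 units^2


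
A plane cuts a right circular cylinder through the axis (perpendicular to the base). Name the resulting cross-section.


Solid: right circular cylinder
Cutting plane: through the axis (perpendicular to the base)
Visualize the intersection of the plane with the solid's surface.
The boundary of the cut region is a rectangle.
rectangle


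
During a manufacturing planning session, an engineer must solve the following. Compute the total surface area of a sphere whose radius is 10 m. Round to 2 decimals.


Shape: sphere
Radius r = 10 m
Formula: SA = 4 * pi * r^2
r^2 = 100
SA = 4 * pi * 100
SA = 400 * pi
SA = 1256.64
1256.64 m^2


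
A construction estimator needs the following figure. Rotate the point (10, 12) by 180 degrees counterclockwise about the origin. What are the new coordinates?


Transformation: rotation about the origin
Original point: (10, 12)
Rule for 180 deg: (x, y) -> (-x, -y)
Apply: (10, 12) -> (-10, -12)
(-10, -12)


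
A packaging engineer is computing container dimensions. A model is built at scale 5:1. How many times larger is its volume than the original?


Linear scale factor k = 5
Rule: under a linear scaling by k, volumes scale by k^3.
k^3 = 5 * 5 * 5
k^3 = 25 * 5
k^3 = 125
Volume scales by a factor of 125.
125 (dimensionless)


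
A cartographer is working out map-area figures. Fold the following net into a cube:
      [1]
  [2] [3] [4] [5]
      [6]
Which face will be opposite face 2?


Net: cross layout. Take square 3 as the base (bottom).
Fold the four squares in the horizontal row up around 3: 2 -> left, 4 -> right, 5 wraps to the top.
Fold 1 and 6 up from 3: 1 -> back, 6 -> front.
Opposite pairs are therefore: (1, 6), (2, 4), (3, 5).
Face 2 is opposite face 4.
face 4


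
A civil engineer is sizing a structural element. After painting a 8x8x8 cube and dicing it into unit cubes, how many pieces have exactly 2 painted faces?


Large cube: 8 x 8 x 8, cut into unit cubes.
n = 8, so n - 2 = 6
Cubes with 2 painted faces lie along the edges, excluding corners.
A cube has 12 edges; each contributes (n - 2) = 6 such cubes.
Count = 12 * 6 = 72
72 unit cubes


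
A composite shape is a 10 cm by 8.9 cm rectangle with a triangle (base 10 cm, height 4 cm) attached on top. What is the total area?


Composite shape: rectangle + triangle
Rectangle area = 10 * 8.9 = 89
Triangle area = 0.5 * 10 * 4 = 20
Total = 89 + 20
Total = 109
109 cm^2


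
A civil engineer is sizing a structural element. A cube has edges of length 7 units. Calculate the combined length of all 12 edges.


Shape: cube
Side s = 7 units
A cube has 12 edges, all equal.
Formula: total edge length = 12 * s
Total = 12 * 7
Total = 84
84 units


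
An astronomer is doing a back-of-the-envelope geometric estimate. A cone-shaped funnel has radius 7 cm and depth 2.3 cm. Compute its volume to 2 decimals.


Shape: cone
Radius r = 7 cm, Height h = 2.3 cm
Formula: V = (1/3) * pi * r^2 * h
r^2 = 49
pi * r^2 * h = pi * 49 * 2.3 = 112.7 * pi
V = 112.7 * pi / 3
V = 118.02
118.02 cm^3


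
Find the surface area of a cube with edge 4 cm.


Shape: cube
Side s = 4 cm
A cube has 6 square faces.
Formula: SA = 6 * s^2
s^2 = 16
SA = 6 * 16
SA = 96
96 cm^2


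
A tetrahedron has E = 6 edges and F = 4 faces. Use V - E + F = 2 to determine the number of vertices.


Polyhedron: tetrahedron
Euler's formula for convex polyhedra: V - E + F = 2
Given: E = 6 edges and F = 4 faces
Solve for V:
V = 2 + E - F = 2 + 6 - 4 = 4
4 vertices


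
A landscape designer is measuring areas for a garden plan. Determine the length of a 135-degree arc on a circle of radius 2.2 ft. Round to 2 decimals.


Shape: circular arc
Radius r = 2.2 ft, Angle = 135 degrees
Formula: L = (angle/360) * 2 * pi * r
2 * pi * r = 4.4 * pi
L = (135/360) * 4.4 * pi
L = 1.65 * pi
L = 5.18
5.18 ft


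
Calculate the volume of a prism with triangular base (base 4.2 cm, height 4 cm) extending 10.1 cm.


Shape: triangular prism
Triangle base = 4.2 cm, triangle height = 4 cm, prism length L = 10.1 cm
Formula: V = (1/2 * b * h_tri) * L
Cross-section area = 0.5 * 4.2 * 4 = 8.4
V = 8.4 * 10.1
V = 84.84
84.84 cm^3


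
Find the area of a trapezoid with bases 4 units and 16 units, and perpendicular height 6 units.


Shape: trapezoid
Parallel sides a = 4 units, b = 16 units; Height h = 6 units
Formula: A = (a + b) * h / 2
a + b = 4 + 16 = 20
A = 20 * 6 / 2
A = 120 / 2
A = 60
60 units^2


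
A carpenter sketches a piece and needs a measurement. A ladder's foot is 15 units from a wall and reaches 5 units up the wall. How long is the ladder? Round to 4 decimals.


Shape: right triangle
Legs a = 15 units, b = 5 units
Formula: c = sqrt(a^2 + b^2)
a^2 = 225, b^2 = 25
a^2 + b^2 = 250
c = sqrt(250)
c = 15.8114
15.8114 units


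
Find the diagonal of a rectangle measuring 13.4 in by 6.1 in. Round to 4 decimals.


Shape: rectangle (diagonal via Pythagoras)
Sides: 13.4 in and 6.1 in
Formula: d = sqrt(l^2 + w^2)
l^2 = 179.56, w^2 = 37.21
l^2 + w^2 = 216.77
d = sqrt(216.77)
d = 14.7231
14.7231 in


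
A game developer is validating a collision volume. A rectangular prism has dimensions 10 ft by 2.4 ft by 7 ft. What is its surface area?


Shape: rectangular prism
l = 10 ft, w = 2.4 ft, h = 7 ft
Formula: SA = 2(lw + lh + wh)
lw = 24, lh = 70, wh = 16.8
lw + lh + wh = 110.8
SA = 2 * 110.8
SA = 221.6
221.6 ft^2


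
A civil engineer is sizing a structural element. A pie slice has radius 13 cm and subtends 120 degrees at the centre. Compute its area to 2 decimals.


Shape: circular sector
Radius r = 13 cm, Angle = 120 degrees
Formula: A = (angle/360) * pi * r^2
r^2 = 169
Fraction of circle = 120/360
A = (120/360) * pi * 169
A = 56.333333 * pi
A = 176.98
176.98 cm^2


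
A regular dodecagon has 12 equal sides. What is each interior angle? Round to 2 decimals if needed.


Shape: regular dodecagon (12 sides)
Formula: interior angle = (n - 2) * 180 / n
(n - 2) = 10
(n - 2) * 180 = 1800
angle = 1800 / 12
angle = 150
150 degrees


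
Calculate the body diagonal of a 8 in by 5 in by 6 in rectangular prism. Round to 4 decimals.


Shape: rectangular box (space diagonal)
l = 8 in, w = 5 in, h = 6 in
Visualize: the diagonal of the base, then a right triangle with that diagonal and the height.
Formula: d = sqrt(l^2 + w^2 + h^2)
l^2 + w^2 + h^2 = 64 + 25 + 36 = 125
d = sqrt(125)
d = 11.1803
11.1803 in


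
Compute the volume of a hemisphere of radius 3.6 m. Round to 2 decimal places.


Shape: hemisphere (half of a sphere)
Radius r = 3.6 m
Formula: V = (1/2) * (4/3) * pi * r^3 = (2/3) * pi * r^3
r^3 = 46.656
(2/3) * 46.656 = 31.104
V = 31.104 * pi
V = 97.72
97.72 m^3


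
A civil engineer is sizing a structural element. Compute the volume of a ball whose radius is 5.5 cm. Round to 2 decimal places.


Shape: sphere
Radius r = 5.5 cm
Formula: V = (4/3) * pi * r^3
r^3 = 166.375
(4/3) * 166.375 = 221.833333
V = 221.833333 * pi
V = 696.91
696.91 cm^3


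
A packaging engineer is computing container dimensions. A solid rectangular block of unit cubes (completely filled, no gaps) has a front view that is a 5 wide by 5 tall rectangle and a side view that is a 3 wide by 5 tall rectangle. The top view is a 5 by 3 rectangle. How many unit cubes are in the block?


Orthographic views of a solid rectangular block:
Front view 5 x 5 -> length = 5, height = 5
Side view 3 x 5 -> width = 3, height = 5 (consistent)
Top view 5 x 3 -> confirms length = 5, width = 3
The block is 5 x 3 x 5.
Total unit cubes = 5 * 3 * 5 = 75
75 unit cubes


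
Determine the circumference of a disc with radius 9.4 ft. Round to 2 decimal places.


Shape: circle
Radius r = 9.4 ft
Formula: C = 2 * pi * r
C = 2 * pi * 9.4
C = 18.8 * pi
C = 59.06
59.06 ft


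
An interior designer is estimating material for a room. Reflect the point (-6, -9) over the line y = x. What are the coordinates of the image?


Transformation: reflection
Original point: (-6, -9)
Rule for reflection over y = x: (x, y) -> (y, x)
Apply: (-6, -9) -> (-9, -6)
(-9, -6)


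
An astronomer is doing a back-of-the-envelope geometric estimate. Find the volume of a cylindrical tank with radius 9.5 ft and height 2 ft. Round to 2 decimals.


Shape: cylinder
Radius r = 9.5 ft, Height h = 2 ft
Formula: V = pi * r^2 * h
r^2 = 90.25
V = pi * 90.25 * 2
V = 180.5 * pi
V = 567.06
567.06 ft^3


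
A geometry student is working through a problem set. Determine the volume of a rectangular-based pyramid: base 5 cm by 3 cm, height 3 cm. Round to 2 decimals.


Shape: rectangular pyramid
Base: 5 cm x 3 cm, Height h = 3 cm
Formula: V = (1/3) * base_area * h
base_area = 5 * 3 = 15
base_area * h = 15 * 3 = 45
V = 45 / 3
V = 15
15 cm^3


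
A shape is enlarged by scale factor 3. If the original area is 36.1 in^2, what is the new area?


Linear scale factor k = 3
Original area = 36.1 in^2
Rule: under a linear scaling by k, areas scale by k^2.
k^2 = 3^2 = 9
New area = 36.1 * 9
New area = 324.9
324.9 in^2


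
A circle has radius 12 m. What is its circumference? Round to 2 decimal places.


Shape: circle
Radius r = 12 m
Formula: C = 2 * pi * r
C = 2 * pi * 12
C = 24 * pi
C = 75.4
75.4 m


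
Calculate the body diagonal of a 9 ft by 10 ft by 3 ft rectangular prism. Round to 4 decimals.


Shape: rectangular box (space diagonal)
l = 9 ft, w = 10 ft, h = 3 ft
Visualize: the diagonal of the base, then a right triangle with that diagonal and the height.
Formula: d = sqrt(l^2 + w^2 + h^2)
l^2 + w^2 + h^2 = 81 + 100 + 9 = 190
d = sqrt(190)
d = 13.784
13.784 ft


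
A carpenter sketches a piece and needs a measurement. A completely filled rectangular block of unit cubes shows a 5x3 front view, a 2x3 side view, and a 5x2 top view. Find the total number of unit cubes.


Orthographic views of a solid rectangular block:
Front view 5 x 3 -> length = 5, height = 3
Side view 2 x 3 -> width = 2, height = 3 (consistent)
Top view 5 x 2 -> confirms length = 5, width = 2
The block is 5 x 2 x 3.
Total unit cubes = 5 * 2 * 3 = 30
30 unit cubes


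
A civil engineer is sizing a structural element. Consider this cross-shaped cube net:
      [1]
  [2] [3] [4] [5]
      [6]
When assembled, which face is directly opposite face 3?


Net: cross layout. Take square 3 as the base (bottom).
Fold the four squares in the horizontal row up around 3: 2 -> left, 4 -> right, 5 wraps to the top.
Fold 1 and 6 up from 3: 1 -> back, 6 -> front.
Opposite pairs are therefore: (1, 6), (2, 4), (3, 5).
Face 3 is opposite face 5.
face 5


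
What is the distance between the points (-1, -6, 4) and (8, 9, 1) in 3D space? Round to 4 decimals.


3D distance between two points
P1 = (-1, -6, 4), P2 = (8, 9, 1)
Formula: d = sqrt((x2-x1)^2 + (y2-y1)^2 + (z2-z1)^2)
dx = 8 - -1 = 9
dy = 9 - -6 = 15
dz = 1 - 4 = -3
dx^2 + dy^2 + dz^2 = 81 + 225 + 9 = 315
d = sqrt(315)
d = 17.7482
17.7482 units


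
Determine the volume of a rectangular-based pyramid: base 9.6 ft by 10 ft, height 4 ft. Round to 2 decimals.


Shape: rectangular pyramid
Base: 9.6 ft x 10 ft, Height h = 4 ft
Formula: V = (1/3) * base_area * h
base_area = 9.6 * 10 = 96
base_area * h = 96 * 4 = 384
V = 384 / 3
V = 128
128 ft^3


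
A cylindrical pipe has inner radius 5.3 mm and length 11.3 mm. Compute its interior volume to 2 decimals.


Shape: cylinder
Radius r = 5.3 mm, Height h = 11.3 mm
Formula: V = pi * r^2 * h
r^2 = 28.09
V = pi * 28.09 * 11.3
V = 317.417 * pi
V = 997.19
997.19 mm^3


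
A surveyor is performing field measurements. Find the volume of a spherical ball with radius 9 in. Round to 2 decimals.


Shape: sphere
Radius r = 9 in
Formula: V = (4/3) * pi * r^3
r^3 = 729
(4/3) * 729 = 972
V = 972 * pi
V = 3053.63
3053.63 in^3


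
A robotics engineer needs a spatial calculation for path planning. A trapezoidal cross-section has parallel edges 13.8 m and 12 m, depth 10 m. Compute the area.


Shape: trapezoid
Parallel sides a = 13.8 m, b = 12 m; Height h = 10 m
Formula: A = (a + b) * h / 2
a + b = 13.8 + 12 = 25.8
A = 25.8 * 10 / 2
A = 258 / 2
A = 129
129 m^2


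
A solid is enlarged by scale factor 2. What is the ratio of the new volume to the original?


Linear scale factor k = 2
Rule: under a linear scaling by k, volumes scale by k^3.
k^3 = 2 * 2 * 2
k^3 = 4 * 2
k^3 = 8
Volume scales by a factor of 8.
8 (dimensionless)


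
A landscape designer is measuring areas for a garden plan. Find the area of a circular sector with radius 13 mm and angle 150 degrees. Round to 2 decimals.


Shape: circular sector
Radius r = 13 mm, Angle = 150 degrees
Formula: A = (angle/360) * pi * r^2
r^2 = 169
Fraction of circle = 150/360
A = (150/360) * pi * 169
A = 70.416667 * pi
A = 221.22
221.22 mm^2


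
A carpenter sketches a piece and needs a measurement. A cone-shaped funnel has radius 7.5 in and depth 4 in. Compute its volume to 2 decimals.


Shape: cone
Radius r = 7.5 in, Height h = 4 in
Formula: V = (1/3) * pi * r^2 * h
r^2 = 56.25
pi * r^2 * h = pi * 56.25 * 4 = 225 * pi
V = 225 * pi / 3
V = 235.62
235.62 in^3


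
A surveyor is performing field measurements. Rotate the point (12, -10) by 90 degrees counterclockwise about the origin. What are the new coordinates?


Transformation: rotation about the origin
Original point: (12, -10)
Rule for 90 deg counterclockwise: (x, y) -> (-y, x)
Apply: (12, -10) -> (10, 12)
(10, 12)


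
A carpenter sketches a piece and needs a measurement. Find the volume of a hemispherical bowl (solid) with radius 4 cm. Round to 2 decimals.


Shape: hemisphere (half of a sphere)
Radius r = 4 cm
Formula: V = (1/2) * (4/3) * pi * r^3 = (2/3) * pi * r^3
r^3 = 64
(2/3) * 64 = 42.666667
V = 42.666667 * pi
V = 134.04
134.04 cm^3


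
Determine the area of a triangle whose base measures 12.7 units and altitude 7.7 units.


Shape: triangle
Base b = 12.7 units, Height h = 7.7 units
Formula: A = (1/2) * b * h
A = 0.5 * 12.7 * 7.7
A = 0.5 * 97.79
A = 48.895
48.895 units^2


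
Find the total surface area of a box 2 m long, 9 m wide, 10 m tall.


Shape: rectangular prism
l = 2 m, w = 9 m, h = 10 m
Formula: SA = 2(lw + lh + wh)
lw = 18, lh = 20, wh = 90
lw + lh + wh = 128
SA = 2 * 128
SA = 256
256 m^2


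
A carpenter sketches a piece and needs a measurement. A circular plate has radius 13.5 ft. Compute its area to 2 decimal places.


Shape: circle
Radius r = 13.5 ft
Formula: A = pi * r^2
r^2 = 13.5^2 = 182.25
A = pi * 182.25
A = 572.56
572.56 ft^2


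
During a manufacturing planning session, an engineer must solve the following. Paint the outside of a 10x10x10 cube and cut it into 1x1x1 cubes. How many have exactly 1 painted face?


Large cube: 10 x 10 x 10, cut into unit cubes.
n = 10, so n - 2 = 8
Cubes with 1 painted face lie in the interior of each face.
A cube has 6 faces; each contributes (n - 2)^2 = 64 such cubes.
Count = 6 * 64 = 384
384 unit cubes


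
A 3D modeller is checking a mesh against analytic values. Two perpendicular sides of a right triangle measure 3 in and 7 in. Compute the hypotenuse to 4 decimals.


Shape: right triangle
Legs a = 3 in, b = 7 in
Formula: c = sqrt(a^2 + b^2)
a^2 = 9, b^2 = 49
a^2 + b^2 = 58
c = sqrt(58)
c = 7.6158
7.6158 in


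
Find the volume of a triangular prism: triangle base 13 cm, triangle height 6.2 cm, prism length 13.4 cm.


Shape: triangular prism
Triangle base = 13 cm, triangle height = 6.2 cm, prism length L = 13.4 cm
Formula: V = (1/2 * b * h_tri) * L
Cross-section area = 0.5 * 13 * 6.2 = 40.3
V = 40.3 * 13.4
V = 540.02
540.02 cm^3


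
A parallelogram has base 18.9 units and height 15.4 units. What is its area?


Shape: parallelogram
Base b = 18.9 units, Height h = 15.4 units
Formula: A = b * h
A = 18.9 * 15.4
A = 291.06
291.06 units^2


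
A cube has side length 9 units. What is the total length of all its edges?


Shape: cube
Side s = 9 units
A cube has 12 edges, all equal.
Formula: total edge length = 12 * s
Total = 12 * 9
Total = 108
108 units


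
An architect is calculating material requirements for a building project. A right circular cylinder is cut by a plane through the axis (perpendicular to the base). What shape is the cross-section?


Solid: right circular cylinder
Cutting plane: through the axis (perpendicular to the base)
Visualize the intersection of the plane with the solid's surface.
The boundary of the cut region is a rectangle.
rectangle


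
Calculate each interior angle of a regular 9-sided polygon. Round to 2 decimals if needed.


Shape: regular nonagon (9 sides)
Formula: interior angle = (n - 2) * 180 / n
(n - 2) = 7
(n - 2) * 180 = 1260
angle = 1260 / 9
angle = 140
140 degrees


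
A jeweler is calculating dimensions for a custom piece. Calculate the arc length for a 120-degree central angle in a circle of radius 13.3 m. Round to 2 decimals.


Shape: circular arc
Radius r = 13.3 m, Angle = 120 degrees
Formula: L = (angle/360) * 2 * pi * r
2 * pi * r = 26.6 * pi
L = (120/360) * 26.6 * pi
L = 8.866667 * pi
L = 27.86
27.86 m


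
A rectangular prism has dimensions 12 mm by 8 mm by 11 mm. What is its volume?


Shape: rectangular prism
l = 12 mm, w = 8 mm, h = 11 mm
Formula: V = l * w * h
V = 12 * 8 * 11
V = 96 * 11
V = 1056
1056 mm^3


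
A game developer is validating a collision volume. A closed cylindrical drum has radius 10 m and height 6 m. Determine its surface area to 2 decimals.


Shape: closed cylinder
Radius r = 10 m, Height h = 6 m
Formula: SA = 2*pi*r^2 + 2*pi*r*h = 2*pi*r*(r + h)
r + h = 16
2 * r * (r + h) = 2 * 10 * 16 = 320
SA = 320 * pi
SA = 1005.31
1005.31 m^2


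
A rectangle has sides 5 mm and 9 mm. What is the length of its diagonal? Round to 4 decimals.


Shape: rectangle (diagonal via Pythagoras)
Sides: 5 mm and 9 mm
Formula: d = sqrt(l^2 + w^2)
l^2 = 25, w^2 = 81
l^2 + w^2 = 106
d = sqrt(106)
d = 10.2956
10.2956 mm


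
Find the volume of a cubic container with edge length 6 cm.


Shape: cube
Side s = 6 cm
Formula: V = s^3
V = 6 * 6 * 6
V = 36 * 6
V = 216
216 cm^3


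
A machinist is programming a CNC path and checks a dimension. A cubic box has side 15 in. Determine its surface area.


Shape: cube
Side s = 15 in
A cube has 6 square faces.
Formula: SA = 6 * s^2
s^2 = 225
SA = 6 * 225
SA = 1350
1350 in^2


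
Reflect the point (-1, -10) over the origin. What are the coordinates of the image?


Transformation: reflection
Original point: (-1, -10)
Rule for reflection through the origin: (x, y) -> (-x, -y)
Apply: (-1, -10) -> (1, 10)
(1, 10)


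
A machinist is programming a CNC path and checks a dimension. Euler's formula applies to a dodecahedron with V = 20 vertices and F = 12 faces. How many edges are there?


Polyhedron: dodecahedron
Euler's formula for convex polyhedra: V - E + F = 2
Given: V = 20 vertices and F = 12 faces
Solve for E:
E = V + F - 2 = 20 + 12 - 2 = 30
30 edges


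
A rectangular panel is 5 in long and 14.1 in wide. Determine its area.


Shape: rectangle
Length l = 5 in, Width w = 14.1 in
Formula: A = l * w
A = 5 * 14.1
A = 70.5
70.5 in^2


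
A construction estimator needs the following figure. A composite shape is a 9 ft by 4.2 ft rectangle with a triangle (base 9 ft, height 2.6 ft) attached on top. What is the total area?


Composite shape: rectangle + triangle
Rectangle area = 9 * 4.2 = 37.8
Triangle area = 0.5 * 9 * 2.6 = 11.7
Total = 37.8 + 11.7
Total = 49.5
49.5 ft^2


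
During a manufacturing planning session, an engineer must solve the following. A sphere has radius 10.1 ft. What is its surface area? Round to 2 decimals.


Shape: sphere
Radius r = 10.1 ft
Formula: SA = 4 * pi * r^2
r^2 = 102.01
SA = 4 * pi * 102.01
SA = 408.04 * pi
SA = 1281.9
1281.9 ft^2


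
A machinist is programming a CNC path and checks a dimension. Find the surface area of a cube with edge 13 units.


Shape: cube
Side s = 13 units
A cube has 6 square faces.
Formula: SA = 6 * s^2
s^2 = 169
SA = 6 * 169
SA = 1014
1014 units^2


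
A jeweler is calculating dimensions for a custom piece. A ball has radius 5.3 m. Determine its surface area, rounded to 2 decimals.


Shape: sphere
Radius r = 5.3 m
Formula: SA = 4 * pi * r^2
r^2 = 28.09
SA = 4 * pi * 28.09
SA = 112.36 * pi
SA = 352.99
352.99 m^2


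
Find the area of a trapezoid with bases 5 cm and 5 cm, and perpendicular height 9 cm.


Shape: trapezoid
Parallel sides a = 5 cm, b = 5 cm; Height h = 9 cm
Formula: A = (a + b) * h / 2
a + b = 5 + 5 = 10
A = 10 * 9 / 2
A = 90 / 2
A = 45
45 cm^2


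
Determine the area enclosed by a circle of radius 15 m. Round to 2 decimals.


Shape: circle
Radius r = 15 m
Formula: A = pi * r^2
r^2 = 15^2 = 225
A = pi * 225
A = 706.86
706.86 m^2


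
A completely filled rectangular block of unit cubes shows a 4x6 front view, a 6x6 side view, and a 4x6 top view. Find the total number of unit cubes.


Orthographic views of a solid rectangular block:
Front view 4 x 6 -> length = 4, height = 6
Side view 6 x 6 -> width = 6, height = 6 (consistent)
Top view 4 x 6 -> confirms length = 4, width = 6
The block is 4 x 6 x 6.
Total unit cubes = 4 * 6 * 6 = 144
144 unit cubes


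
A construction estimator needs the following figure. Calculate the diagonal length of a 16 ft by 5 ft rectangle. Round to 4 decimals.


Shape: rectangle (diagonal via Pythagoras)
Sides: 16 ft and 5 ft
Formula: d = sqrt(l^2 + w^2)
l^2 = 256, w^2 = 25
l^2 + w^2 = 281
d = sqrt(281)
d = 16.7631
16.7631 ft


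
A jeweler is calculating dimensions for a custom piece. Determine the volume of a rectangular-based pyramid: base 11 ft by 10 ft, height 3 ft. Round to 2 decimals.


Shape: rectangular pyramid
Base: 11 ft x 10 ft, Height h = 3 ft
Formula: V = (1/3) * base_area * h
base_area = 11 * 10 = 110
base_area * h = 110 * 3 = 330
V = 330 / 3
V = 110
110 ft^3


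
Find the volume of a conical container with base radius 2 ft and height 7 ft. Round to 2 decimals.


Shape: cone
Radius r = 2 ft, Height h = 7 ft
Formula: V = (1/3) * pi * r^2 * h
r^2 = 4
pi * r^2 * h = pi * 4 * 7 = 28 * pi
V = 28 * pi / 3
V = 29.32
29.32 ft^3


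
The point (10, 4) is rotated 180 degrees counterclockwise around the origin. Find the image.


Transformation: rotation about the origin
Original point: (10, 4)
Rule for 180 deg: (x, y) -> (-x, -y)
Apply: (10, 4) -> (-10, -4)
(-10, -4)


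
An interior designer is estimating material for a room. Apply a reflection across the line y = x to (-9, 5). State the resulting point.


Transformation: reflection
Original point: (-9, 5)
Rule for reflection over y = x: (x, y) -> (y, x)
Apply: (-9, 5) -> (5, -9)
(5, -9)


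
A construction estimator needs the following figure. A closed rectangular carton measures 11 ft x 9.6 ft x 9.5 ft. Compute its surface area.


Shape: rectangular prism
l = 11 ft, w = 9.6 ft, h = 9.5 ft
Formula: SA = 2(lw + lh + wh)
lw = 105.6, lh = 104.5, wh = 91.2
lw + lh + wh = 301.3
SA = 2 * 301.3
SA = 602.6
602.6 ft^2


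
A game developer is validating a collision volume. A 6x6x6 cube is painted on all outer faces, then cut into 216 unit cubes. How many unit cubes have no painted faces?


Large cube: 6 x 6 x 6, cut into unit cubes.
n = 6, so n - 2 = 4
Unpainted cubes form the interior (n - 2)^3 block.
(n - 2)^3 = 4^3 = 64
64 unit cubes


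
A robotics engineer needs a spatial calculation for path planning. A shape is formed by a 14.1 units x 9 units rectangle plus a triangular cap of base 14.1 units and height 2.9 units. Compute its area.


Composite shape: rectangle + triangle
Rectangle area = 14.1 * 9 = 126.9
Triangle area = 0.5 * 14.1 * 2.9 = 20.445
Total = 126.9 + 20.445
Total = 147.345
147.345 units^2


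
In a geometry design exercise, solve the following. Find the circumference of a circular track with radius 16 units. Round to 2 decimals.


Shape: circle
Radius r = 16 units
Formula: C = 2 * pi * r
C = 2 * pi * 16
C = 32 * pi
C = 100.53
100.53 units


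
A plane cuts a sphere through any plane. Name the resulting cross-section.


Solid: sphere
Cutting plane: through any plane
Visualize the intersection of the plane with the solid's surface.
The boundary of the cut region is a circle.
circle


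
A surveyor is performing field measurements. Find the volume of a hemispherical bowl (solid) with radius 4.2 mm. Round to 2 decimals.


Shape: hemisphere (half of a sphere)
Radius r = 4.2 mm
Formula: V = (1/2) * (4/3) * pi * r^3 = (2/3) * pi * r^3
r^3 = 74.088
(2/3) * 74.088 = 49.392
V = 49.392 * pi
V = 155.17
155.17 mm^3


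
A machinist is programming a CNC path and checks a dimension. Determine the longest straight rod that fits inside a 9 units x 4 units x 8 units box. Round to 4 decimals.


Shape: rectangular box (space diagonal)
l = 9 units, w = 4 units, h = 8 units
Visualize: the diagonal of the base, then a right triangle with that diagonal and the height.
Formula: d = sqrt(l^2 + w^2 + h^2)
l^2 + w^2 + h^2 = 81 + 16 + 64 = 161
d = sqrt(161)
d = 12.6886
12.6886 units


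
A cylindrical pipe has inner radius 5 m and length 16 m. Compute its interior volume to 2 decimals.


Shape: cylinder
Radius r = 5 m, Height h = 16 m
Formula: V = pi * r^2 * h
r^2 = 25
V = pi * 25 * 16
V = 400 * pi
V = 1256.64
1256.64 m^3


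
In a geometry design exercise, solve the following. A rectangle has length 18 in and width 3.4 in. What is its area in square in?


Shape: rectangle
Length l = 18 in, Width w = 3.4 in
Formula: A = l * w
A = 18 * 3.4
A = 61.2
61.2 in^2


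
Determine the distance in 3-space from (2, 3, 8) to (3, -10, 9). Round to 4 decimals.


3D distance between two points
P1 = (2, 3, 8), P2 = (3, -10, 9)
Formula: d = sqrt((x2-x1)^2 + (y2-y1)^2 + (z2-z1)^2)
dx = 3 - 2 = 1
dy = -10 - 3 = -13
dz = 9 - 8 = 1
dx^2 + dy^2 + dz^2 = 1 + 169 + 1 = 171
d = sqrt(171)
d = 13.0767
13.0767 units


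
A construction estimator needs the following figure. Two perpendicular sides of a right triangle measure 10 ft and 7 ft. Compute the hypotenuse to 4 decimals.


Shape: right triangle
Legs a = 10 ft, b = 7 ft
Formula: c = sqrt(a^2 + b^2)
a^2 = 100, b^2 = 49
a^2 + b^2 = 149
c = sqrt(149)
c = 12.2066
12.2066 ft


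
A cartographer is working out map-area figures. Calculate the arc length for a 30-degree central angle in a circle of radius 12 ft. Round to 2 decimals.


Shape: circular arc
Radius r = 12 ft, Angle = 30 degrees
Formula: L = (angle/360) * 2 * pi * r
2 * pi * r = 24 * pi
L = (30/360) * 24 * pi
L = 2 * pi
L = 6.28
6.28 ft


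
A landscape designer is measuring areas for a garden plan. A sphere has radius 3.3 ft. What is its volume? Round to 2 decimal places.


Shape: sphere
Radius r = 3.3 ft
Formula: V = (4/3) * pi * r^3
r^3 = 35.937
(4/3) * 35.937 = 47.916
V = 47.916 * pi
V = 150.53
150.53 ft^3


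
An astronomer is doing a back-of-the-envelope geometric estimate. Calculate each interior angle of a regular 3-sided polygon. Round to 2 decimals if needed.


Shape: regular triangle (3 sides)
Formula: interior angle = (n - 2) * 180 / n
(n - 2) = 1
(n - 2) * 180 = 180
angle = 180 / 3
angle = 60
60 degrees


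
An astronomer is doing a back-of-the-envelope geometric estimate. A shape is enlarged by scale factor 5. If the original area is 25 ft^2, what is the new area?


Linear scale factor k = 5
Original area = 25 ft^2
Rule: under a linear scaling by k, areas scale by k^2.
k^2 = 5^2 = 25
New area = 25 * 25
New area = 625
625 ft^2


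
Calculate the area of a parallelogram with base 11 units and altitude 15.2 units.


Shape: parallelogram
Base b = 11 units, Height h = 15.2 units
Formula: A = b * h
A = 11 * 15.2
A = 167.2
167.2 units^2


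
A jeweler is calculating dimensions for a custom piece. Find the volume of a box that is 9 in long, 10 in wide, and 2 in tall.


Shape: rectangular prism
l = 9 in, w = 10 in, h = 2 in
Formula: V = l * w * h
V = 9 * 10 * 2
V = 90 * 2
V = 180
180 in^3


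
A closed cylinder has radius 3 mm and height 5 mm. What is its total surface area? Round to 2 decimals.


Shape: closed cylinder
Radius r = 3 mm, Height h = 5 mm
Formula: SA = 2*pi*r^2 + 2*pi*r*h = 2*pi*r*(r + h)
r + h = 8
2 * r * (r + h) = 2 * 3 * 8 = 48
SA = 48 * pi
SA = 150.8
150.8 mm^2


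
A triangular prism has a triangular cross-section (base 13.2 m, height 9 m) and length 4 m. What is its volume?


Shape: triangular prism
Triangle base = 13.2 m, triangle height = 9 m, prism length L = 4 m
Formula: V = (1/2 * b * h_tri) * L
Cross-section area = 0.5 * 13.2 * 9 = 59.4
V = 59.4 * 4
V = 237.6
237.6 m^3


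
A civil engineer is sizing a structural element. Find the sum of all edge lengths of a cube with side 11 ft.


Shape: cube
Side s = 11 ft
A cube has 12 edges, all equal.
Formula: total edge length = 12 * s
Total = 12 * 11
Total = 132
132 ft


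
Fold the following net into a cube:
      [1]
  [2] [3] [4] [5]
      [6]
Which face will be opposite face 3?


Net: cross layout. Take square 3 as the base (bottom).
Fold the four squares in the horizontal row up around 3: 2 -> left, 4 -> right, 5 wraps to the top.
Fold 1 and 6 up from 3: 1 -> back, 6 -> front.
Opposite pairs are therefore: (1, 6), (2, 4), (3, 5).
Face 3 is opposite face 5.
face 5


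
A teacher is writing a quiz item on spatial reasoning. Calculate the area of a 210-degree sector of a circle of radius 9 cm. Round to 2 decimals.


Shape: circular sector
Radius r = 9 cm, Angle = 210 degrees
Formula: A = (angle/360) * pi * r^2
r^2 = 81
Fraction of circle = 210/360
A = (210/360) * pi * 81
A = 47.25 * pi
A = 148.44
148.44 cm^2


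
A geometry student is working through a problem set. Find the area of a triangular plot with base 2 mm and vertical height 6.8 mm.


Shape: triangle
Base b = 2 mm, Height h = 6.8 mm
Formula: A = (1/2) * b * h
A = 0.5 * 2 * 6.8
A = 0.5 * 13.6
A = 6.8
6.8 mm^2


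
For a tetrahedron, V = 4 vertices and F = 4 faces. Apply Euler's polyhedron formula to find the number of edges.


Polyhedron: tetrahedron
Euler's formula for convex polyhedra: V - E + F = 2
Given: V = 4 vertices and F = 4 faces
Solve for E:
E = V + F - 2 = 4 + 4 - 2 = 6
6 edges


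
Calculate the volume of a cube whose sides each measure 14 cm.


Shape: cube
Side s = 14 cm
Formula: V = s^3
V = 14 * 14 * 14
V = 196 * 14
V = 2744
2744 cm^3


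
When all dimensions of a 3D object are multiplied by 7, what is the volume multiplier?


Linear scale factor k = 7
Rule: under a linear scaling by k, volumes scale by k^3.
k^3 = 7 * 7 * 7
k^3 = 49 * 7
k^3 = 343
Volume scales by a factor of 343.
343 (dimensionless)


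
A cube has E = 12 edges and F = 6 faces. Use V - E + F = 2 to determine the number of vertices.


Polyhedron: cube
Euler's formula for convex polyhedra: V - E + F = 2
Given: E = 12 edges and F = 6 faces
Solve for V:
V = 2 + E - F = 2 + 12 - 6 = 8
8 vertices


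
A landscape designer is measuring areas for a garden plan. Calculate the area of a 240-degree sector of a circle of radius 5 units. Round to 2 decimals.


Shape: circular sector
Radius r = 5 units, Angle = 240 degrees
Formula: A = (angle/360) * pi * r^2
r^2 = 25
Fraction of circle = 240/360
A = (240/360) * pi * 25
A = 16.666667 * pi
A = 52.36
52.36 units^2


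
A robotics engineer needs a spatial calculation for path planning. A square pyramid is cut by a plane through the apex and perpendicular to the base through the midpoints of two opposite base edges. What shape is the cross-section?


Solid: square pyramid
Cutting plane: through the apex and perpendicular to the base through the midpoints of two opposite base edges
Visualize the intersection of the plane with the solid's surface.
The boundary of the cut region is a isosceles triangle.
isosceles triangle


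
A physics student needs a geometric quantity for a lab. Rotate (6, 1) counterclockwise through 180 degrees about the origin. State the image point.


Transformation: rotation about the origin
Original point: (6, 1)
Rule for 180 deg: (x, y) -> (-x, -y)
Apply: (6, 1) -> (-6, -1)
(-6, -1)


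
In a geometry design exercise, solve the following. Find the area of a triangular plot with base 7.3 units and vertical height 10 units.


Shape: triangle
Base b = 7.3 units, Height h = 10 units
Formula: A = (1/2) * b * h
A = 0.5 * 7.3 * 10
A = 0.5 * 73
A = 36.5
36.5 units^2


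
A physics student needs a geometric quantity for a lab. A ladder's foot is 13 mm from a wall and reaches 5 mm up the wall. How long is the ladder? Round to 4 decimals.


Shape: right triangle
Legs a = 13 mm, b = 5 mm
Formula: c = sqrt(a^2 + b^2)
a^2 = 169, b^2 = 25
a^2 + b^2 = 194
c = sqrt(194)
c = 13.9284
13.9284 mm


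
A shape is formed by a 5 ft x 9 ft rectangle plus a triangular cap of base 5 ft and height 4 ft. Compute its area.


Composite shape: rectangle + triangle
Rectangle area = 5 * 9 = 45
Triangle area = 0.5 * 5 * 4 = 10
Total = 45 + 10
Total = 55
55 ft^2


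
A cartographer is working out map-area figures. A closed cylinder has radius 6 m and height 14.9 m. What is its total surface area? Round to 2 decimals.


Shape: closed cylinder
Radius r = 6 m, Height h = 14.9 m
Formula: SA = 2*pi*r^2 + 2*pi*r*h = 2*pi*r*(r + h)
r + h = 20.9
2 * r * (r + h) = 2 * 6 * 20.9 = 250.8
SA = 250.8 * pi
SA = 787.91
787.91 m^2


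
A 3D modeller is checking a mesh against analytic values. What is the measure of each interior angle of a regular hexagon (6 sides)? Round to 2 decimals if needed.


Shape: regular hexagon (6 sides)
Formula: interior angle = (n - 2) * 180 / n
(n - 2) = 4
(n - 2) * 180 = 720
angle = 720 / 6
angle = 120
120 degrees


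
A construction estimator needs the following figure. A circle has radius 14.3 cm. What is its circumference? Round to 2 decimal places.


Shape: circle
Radius r = 14.3 cm
Formula: C = 2 * pi * r
C = 2 * pi * 14.3
C = 28.6 * pi
C = 89.85
89.85 cm


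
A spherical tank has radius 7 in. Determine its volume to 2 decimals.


Shape: sphere
Radius r = 7 in
Formula: V = (4/3) * pi * r^3
r^3 = 343
(4/3) * 343 = 457.333333
V = 457.333333 * pi
V = 1436.76
1436.76 in^3


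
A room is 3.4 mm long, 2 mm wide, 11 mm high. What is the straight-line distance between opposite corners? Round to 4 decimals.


Shape: rectangular box (space diagonal)
l = 3.4 mm, w = 2 mm, h = 11 mm
Visualize: the diagonal of the base, then a right triangle with that diagonal and the height.
Formula: d = sqrt(l^2 + w^2 + h^2)
l^2 + w^2 + h^2 = 11.56 + 4 + 121 = 136.56
d = sqrt(136.56)
d = 11.6859
11.6859 mm


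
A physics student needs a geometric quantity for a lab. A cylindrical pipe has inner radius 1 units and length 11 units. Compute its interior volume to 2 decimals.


Shape: cylinder
Radius r = 1 units, Height h = 11 units
Formula: V = pi * r^2 * h
r^2 = 1
V = pi * 1 * 11
V = 11 * pi
V = 34.56
34.56 units^3


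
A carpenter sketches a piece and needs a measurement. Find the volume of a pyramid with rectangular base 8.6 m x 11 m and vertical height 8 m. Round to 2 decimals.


Shape: rectangular pyramid
Base: 8.6 m x 11 m, Height h = 8 m
Formula: V = (1/3) * base_area * h
base_area = 8.6 * 11 = 94.6
base_area * h = 94.6 * 8 = 756.8
V = 756.8 / 3
V = 252.27
252.27 m^3


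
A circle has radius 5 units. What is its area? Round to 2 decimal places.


Shape: circle
Radius r = 5 units
Formula: A = pi * r^2
r^2 = 5^2 = 25
A = pi * 25
A = 78.54
78.54 units^2


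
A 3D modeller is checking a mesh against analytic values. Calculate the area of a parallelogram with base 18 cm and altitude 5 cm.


Shape: parallelogram
Base b = 18 cm, Height h = 5 cm
Formula: A = b * h
A = 18 * 5
A = 90
90 cm^2


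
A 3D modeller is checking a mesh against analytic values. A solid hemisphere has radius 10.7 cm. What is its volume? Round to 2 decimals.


Shape: hemisphere (half of a sphere)
Radius r = 10.7 cm
Formula: V = (1/2) * (4/3) * pi * r^3 = (2/3) * pi * r^3
r^3 = 1225.043
(2/3) * 1225.043 = 816.695333
V = 816.695333 * pi
V = 2565.72
2565.72 cm^3


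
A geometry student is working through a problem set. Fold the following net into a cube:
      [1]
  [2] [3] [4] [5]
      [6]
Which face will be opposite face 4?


Net: cross layout. Take square 3 as the base (bottom).
Fold the four squares in the horizontal row up around 3: 2 -> left, 4 -> right, 5 wraps to the top.
Fold 1 and 6 up from 3: 1 -> back, 6 -> front.
Opposite pairs are therefore: (1, 6), (2, 4), (3, 5).
Face 4 is opposite face 2.
face 2


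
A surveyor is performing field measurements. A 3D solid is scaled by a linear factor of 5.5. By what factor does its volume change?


Linear scale factor k = 5.5
Rule: under a linear scaling by k, volumes scale by k^3.
k^3 = 5.5 * 5.5 * 5.5
k^3 = 30.25 * 5.5
k^3 = 166.375
Volume scales by a factor of 166.375.
166.375 (dimensionless)


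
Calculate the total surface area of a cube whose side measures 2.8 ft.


Shape: cube
Side s = 2.8 ft
A cube has 6 square faces.
Formula: SA = 6 * s^2
s^2 = 7.84
SA = 6 * 7.84
SA = 47.04
47.04 ft^2


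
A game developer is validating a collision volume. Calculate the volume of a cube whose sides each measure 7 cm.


Shape: cube
Side s = 7 cm
Formula: V = s^3
V = 7 * 7 * 7
V = 49 * 7
V = 343
343 cm^3


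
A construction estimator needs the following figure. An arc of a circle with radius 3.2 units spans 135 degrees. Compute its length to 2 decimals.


Shape: circular arc
Radius r = 3.2 units, Angle = 135 degrees
Formula: L = (angle/360) * 2 * pi * r
2 * pi * r = 6.4 * pi
L = (135/360) * 6.4 * pi
L = 2.4 * pi
L = 7.54
7.54 units
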